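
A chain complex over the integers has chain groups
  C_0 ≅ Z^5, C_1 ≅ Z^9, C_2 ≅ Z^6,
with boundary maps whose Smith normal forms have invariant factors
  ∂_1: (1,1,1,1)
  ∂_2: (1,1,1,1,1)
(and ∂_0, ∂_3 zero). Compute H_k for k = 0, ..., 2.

H_0 = Z,  H_1 = 0,  H_2 = Z.

H_0: b_0 = 5 − 0 − 4 = 1; torsion from ∂_1 factors > 1: none. So H_0 = Z.
H_1: b_1 = 9 − 4 − 5 = 0; torsion from ∂_2 factors > 1: none. So H_1 = 0.
H_2: b_2 = 6 − 5 − 0 = 1; torsion from ∂_3 factors > 1: none. So H_2 = Z.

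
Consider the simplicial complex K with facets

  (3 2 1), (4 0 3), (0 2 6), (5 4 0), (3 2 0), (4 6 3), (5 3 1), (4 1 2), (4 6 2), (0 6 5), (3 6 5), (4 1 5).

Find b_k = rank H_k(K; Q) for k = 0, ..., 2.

Order the vertices as 0 < 1 < 2 < 3 < 4 < 5 < 6. Listing each simplex with vertices in this order, K has dimension 2 with simplices:

  0-simplices (7): [0], [1], [2], [3], [4], [5], [6]
  1-simplices (18): [0,2], [0,3], [0,4], [0,5], [0,6], [1,2], [1,3], [1,4], [1,5], [2,3], [2,4], [2,6], [3,4], [3,5], [3,6], [4,5], [4,6], [5,6]
  2-simplices (12): [0,2,3], [0,2,6], [0,3,4], [0,4,5], [0,5,6], [1,2,3], [1,2,4], [1,3,5], [1,4,5], [2,4,6], [3,4,6], [3,5,6]

Hence C_0 ≅ Z^7, C_1 ≅ Z^18, C_2 ≅ Z^12.

The boundary map ∂_1: C_1 → C_0 sends each edge [p,q] (with p < q) to q − p. For instance
  ∂[0,6] = [6] − [0].
The resulting 7×18 matrix has rank 6, and its Smith normal form has invariant factors (1,1,1,1,1,1).

Boundary ∂_2: C_2 → C_1 maps a triangle to the signed sum of its edges. For instance
  ∂[0,5,6] = [5,6] − [0,6] + [0,5],
  ∂[1,4,5] = [4,5] − [1,5] + [1,4].
This gives a 18×12 integer matrix of rank 12; reducing to Smith normal form yields diagonal entries (1,1,1,1,1,1,1,1,1,1,1,2).

Computing H_k = (kernel of ∂_k) / (image of ∂_{k+1}):

  H_0: rank C_0 − rank ∂_1 = 7 − 6 = 1, and the invariant factors of ∂_1 are all 1, so H_0 = Z.
  H_1: rank ker ∂_1 − rank ∂_2 = (18 − 6) − 12 = 0, and ∂_2 has invariant factor 2 > 1, so H_1 = Z_2.
  H_2: rank ker ∂_2 − rank ∂_3 = (12 − 12) − 0 = 0, and there is no ∂_3, so H_2 = 0.

Hence the Betti numbers are b_0 = 1, b_1 = 0, b_2 = 0.

b_0 = 1, b_1 = 0, b_2 = 0.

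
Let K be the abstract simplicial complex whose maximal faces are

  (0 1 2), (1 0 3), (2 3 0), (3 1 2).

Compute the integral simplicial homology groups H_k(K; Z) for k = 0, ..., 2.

Take the total order 0 < 1 < 2 < 3 on the vertex set. Then K (dimension 2) consists of the simplices:

  0-simplices (4): [0], [1], [2], [3]
  1-simplices (6): [0,1], [0,2], [0,3], [1,2], [1,3], [2,3]
  2-simplices (4): [0,1,2], [0,1,3], [0,2,3], [1,2,3]

Hence C_0 ≅ Z^4, C_1 ≅ Z^6, C_2 ≅ Z^4.

Boundary ∂_1: C_1 → C_0 is given by ∂[p,q] = [q] − [p].
This gives a 4×6 integer matrix of rank 3; reducing to Smith normal form yields diagonal entries (1,1,1).

The boundary map ∂_2: C_2 → C_1 acts by ∂[p,q,r] = [q,r] − [p,r] + [p,q]. For instance
  ∂[0,2,3] = [2,3] − [0,3] + [0,2],
  ∂[1,2,3] = [2,3] − [1,3] + [1,2].
As a 6×4 matrix over Z this has rank 3, with invariant factors (1,1,1).

Reading off H_k = ker ∂_k / im ∂_{k+1}:

  H_0: rank C_0 − rank ∂_1 = 4 − 3 = 1, and the invariant factors of ∂_1 are all 1, so H_0 ≅ Z.
  H_1: rank ker ∂_1 − rank ∂_2 = (6 − 3) − 3 = 0, and the invariant factors of ∂_2 are all 1, so H_1 ≅ 0.
  H_2: rank ker ∂_2 − rank ∂_3 = (4 − 3) − 0 = 1, and there is no ∂_3, so H_2 ≅ Z.

(K is a triangulation of the 2-sphere S^2.)

H_0 ≅ Z,  H_1 = 0,  H_2 ≅ Z.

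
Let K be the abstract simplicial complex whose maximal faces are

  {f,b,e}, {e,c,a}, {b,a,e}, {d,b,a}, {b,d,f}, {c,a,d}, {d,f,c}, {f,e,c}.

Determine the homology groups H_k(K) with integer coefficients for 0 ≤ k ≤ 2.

Order the vertices as a < b < c < d < e < f. Listing each simplex with vertices in this order, K has dimension 2 with simplices:

  0-simplices (6): a, b, c, d, e, f
  1-simplices (12): ab, ac, ad, ae, bd, be, bf, cd, ce, cf, df, ef
  2-simplices (8): abd, abe, acd, ace, bdf, bef, cdf, cef

Hence C_0 ≅ Z^6, C_1 ≅ Z^12, C_2 ≅ Z^8.

∂_1: C_1 → C_0 is given by ∂[p,q] = [q] − [p]. For instance
  ∂be = e − b.
This gives a 6×12 integer matrix of rank 5; reducing to Smith normal form yields diagonal entries (1,1,1,1,1).

Boundary ∂_2: C_2 → C_1 maps a triangle to the signed sum of its edges. For instance
  ∂acd = cd − ad + ac,
  ∂cef = ef − cf + ce.
This gives a 12×8 integer matrix of rank 7; reducing to Smith normal form yields diagonal entries (1,1,1,1,1,1,1).

Computing H_k = (kernel of ∂_k) / (image of ∂_{k+1}):

  H_0: rank C_0 − rank ∂_1 = 6 − 5 = 1, and the invariant factors of ∂_1 are all 1, so H_0 ≅ Z.
  H_1: rank ker ∂_1 − rank ∂_2 = (12 − 5) − 7 = 0, and the invariant factors of ∂_2 are all 1, so H_1 ≅ 0.
  H_2: rank ker ∂_2 − rank ∂_3 = (8 − 7) − 0 = 1, and there is no ∂_3, so H_2 ≅ Z.

H_0 ≅ Z,  H_1 = 0,  H_2 ≅ Z.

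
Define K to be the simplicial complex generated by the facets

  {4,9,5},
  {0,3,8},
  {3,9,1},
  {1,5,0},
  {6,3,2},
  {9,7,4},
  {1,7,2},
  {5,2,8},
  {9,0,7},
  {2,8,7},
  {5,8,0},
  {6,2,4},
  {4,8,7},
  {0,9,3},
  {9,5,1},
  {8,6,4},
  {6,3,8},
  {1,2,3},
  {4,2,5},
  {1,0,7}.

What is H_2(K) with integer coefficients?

We work with the vertex ordering 0 < 1 < 2 < 3 < 4 < 5 < 6 < 7 < 8 < 9. The simplices of K, each written with vertices in increasing order, are:

  0-simplices (10): [0], [1], [2], [3], [4], [5], [6], [7], [8], [9]
  1-simplices (30): (30 of them)
  2-simplices (20): (20 of them)

giving chain groups C_0 ≅ Z^10, C_1 ≅ Z^30, C_2 ≅ Z^20.

∂_1: C_1 → C_0 sends each edge [p,q] (with p < q) to q − p. For instance
  ∂[1,7] = [7] − [1].
The 10×30 boundary matrix has rank 9 and Smith normal form diag(1,1,1,1,1,1,1,1,1).

Boundary ∂_2: C_2 → C_1 acts by ∂[p,q,r] = [q,r] − [p,r] + [p,q]. For instance
  ∂[1,2,3] = [2,3] − [1,3] + [1,2],
  ∂[0,1,5] = [1,5] − [0,5] + [0,1].
As a 30×20 matrix over Z this has rank 20, with invariant factors (1,1,1,1,1,1,1,1,1,1,1,1,1,1,1,1,1,1,1,2).

Computing H_k = (kernel of ∂_k) / (image of ∂_{k+1}):

  H_2: rank ker ∂_2 − rank ∂_3 = (20 − 20) − 0 = 0, and there is no ∂_3, so H_2 = 0.

H_2 ≅ 0.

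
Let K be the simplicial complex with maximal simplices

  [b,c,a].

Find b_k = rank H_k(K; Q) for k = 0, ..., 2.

b_0 = 1, b_1 = 0, b_2 = 0.

Order the vertices as a < b < c. Listing each simplex with vertices in this order, K has dimension 2 with simplices:

  0-simplices (3): a, b, c
  1-simplices (3): ab, ac, bc
  2-simplices (1): abc

so the chain groups are C_0 ≅ Z^3, C_1 ≅ Z^3, C_2 ≅ Z^1.

The boundary map ∂_1: C_1 → C_0 maps an edge to its endpoints' difference, ∂[p,q] = q − p. For instance
  ∂ac = c − a.
The 3×3 boundary matrix has rank 2 and Smith normal form diag(1,1).

∂_2: C_2 → C_1 maps a triangle to the signed sum of its edges. For instance
  ∂abc = bc − ac + ab.
As a 3×1 matrix over Z this has rank 1, with invariant factors (1).

Now H_k = ker ∂_k / im ∂_{k+1}, so:

  H_0: rank C_0 − rank ∂_1 = 3 − 2 = 1, and the invariant factors of ∂_1 are all 1, so H_0 ≅ Z.
  H_1: rank ker ∂_1 − rank ∂_2 = (3 − 2) − 1 = 0, and the invariant factors of ∂_2 are all 1, so H_1 ≅ 0.
  H_2: rank ker ∂_2 − rank ∂_3 = (1 − 1) − 0 = 0, and there is no ∂_3, so H_2 ≅ 0.

As a check, the Euler characteristic is 3 − 3 + 1 = 1, which agrees with 1 − 0 + 0 = 1.

Hence the Betti numbers are b_0 = 1, b_1 = 0, b_2 = 0.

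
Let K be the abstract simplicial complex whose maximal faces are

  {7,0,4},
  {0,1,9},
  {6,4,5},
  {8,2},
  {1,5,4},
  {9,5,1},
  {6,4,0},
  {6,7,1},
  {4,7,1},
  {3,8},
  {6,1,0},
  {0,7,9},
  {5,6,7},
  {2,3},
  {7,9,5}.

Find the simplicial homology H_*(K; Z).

H_0 = Z^2,  H_1 = Z ⊕ Z_2,  H_2 = 0.

Fix the vertex order 0 < 1 < 2 < 3 < 4 < 5 < 6 < 7 < 8 < 9 and write every simplex with vertices in increasing order. Then dim K = 2 and the simplices of K are:

  0-simplices (10): [0], [1], [2], [3], [4], [5], [6], [7], [8], [9]
  1-simplices (21): [0,1], [0,4], [0,6], [0,7], [0,9], [1,4], [1,5], [1,6], [1,7], [1,9], [2,3], [2,8], [3,8], [4,5], [4,6], [4,7], [5,6], [5,7], [5,9], [6,7], [7,9]
  2-simplices (12): [0,1,6], [0,1,9], [0,4,6], [0,4,7], [0,7,9], [1,4,5], [1,4,7], [1,5,9], [1,6,7], [4,5,6], [5,6,7], [5,7,9]

giving chain groups C_0 ≅ Z^10, C_1 ≅ Z^21, C_2 ≅ Z^12.

The boundary map ∂_1: C_1 → C_0 is given by ∂[p,q] = [q] − [p].
This gives a 10×21 integer matrix of rank 8; reducing to Smith normal form yields diagonal entries (1,1,1,1,1,1,1,1).

Boundary ∂_2: C_2 → C_1 sends each 2-simplex [p,q,r] to [q,r] − [p,r] + [p,q]. For instance
  ∂[0,1,6] = [1,6] − [0,6] + [0,1],
  ∂[0,7,9] = [7,9] − [0,9] + [0,7].
This gives a 21×12 integer matrix of rank 12; reducing to Smith normal form yields diagonal entries (1,1,1,1,1,1,1,1,1,1,1,2).

From H_k ≅ ker(∂_k) / im(∂_{k+1}) we obtain:

  H_0: rank C_0 − rank ∂_1 = 10 − 8 = 2, and the invariant factors of ∂_1 are all 1, so H_0 ≅ Z^2.
  H_1: rank ker ∂_1 − rank ∂_2 = (21 − 8) − 12 = 1, and ∂_2 has invariant factor 2 > 1, so H_1 ≅ Z ⊕ Z_2.
  H_2: rank ker ∂_2 − rank ∂_3 = (12 − 12) − 0 = 0, and there is no ∂_3, so H_2 ≅ 0.

(K is a triangulation of the disjoint union of the circle S^1 and the real projective plane RP^2.)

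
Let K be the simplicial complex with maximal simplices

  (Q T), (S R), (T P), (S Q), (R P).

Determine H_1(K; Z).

H_1 ≅ Z.

Fix the vertex order P < Q < R < S < T and write every simplex with vertices in increasing order. Then dim K = 1 and the simplices of K are:

  0-simplices (5): P, Q, R, S, T
  1-simplices (5): PR, PT, QS, QT, RS

giving chain groups C_0 ≅ Z^5, C_1 ≅ Z^5.

∂_1: C_1 → C_0 is given by ∂[p,q] = [q] − [p]. For instance
  ∂QS = S − Q.
The 5×5 boundary matrix has rank 4 and Smith normal form diag(1,1,1,1).

Now H_k = ker ∂_k / im ∂_{k+1}, so:

  H_1: rank ker ∂_1 − rank ∂_2 = (5 − 4) − 0 = 1, and there is no ∂_2, so H_1 = Z.

(K is a triangulation of the circle S^1.)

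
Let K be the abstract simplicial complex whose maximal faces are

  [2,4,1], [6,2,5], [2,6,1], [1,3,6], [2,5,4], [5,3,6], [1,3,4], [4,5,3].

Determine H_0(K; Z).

H_0 ≅ Z.

We work with the vertex ordering 1 < 2 < 3 < 4 < 5 < 6. The simplices of K, each written with vertices in increasing order, are:

  0-simplices (6): [1], [2], [3], [4], [5], [6]
  1-simplices (12): [1,2], [1,3], [1,4], [1,6], [2,4], [2,5], [2,6], [3,4], [3,5], [3,6], [4,5], [5,6]
  2-simplices (8): [1,2,4], [1,2,6], [1,3,4], [1,3,6], [2,4,5], [2,5,6], [3,4,5], [3,5,6]

giving chain groups C_0 ≅ Z^6, C_1 ≅ Z^12, C_2 ≅ Z^8.

The boundary map ∂_1: C_1 → C_0 sends each edge [p,q] (with p < q) to q − p.
The 6×12 boundary matrix has rank 5 and Smith normal form diag(1,1,1,1,1).

∂_2: C_2 → C_1 maps a triangle to the signed sum of its edges. For instance
  ∂[1,2,6] = [2,6] − [1,6] + [1,2],
  ∂[1,3,4] = [3,4] − [1,4] + [1,3].
The 12×8 boundary matrix has rank 7 and Smith normal form diag(1,1,1,1,1,1,1).

Reading off H_k = ker ∂_k / im ∂_{k+1}:

  H_0: rank C_0 − rank ∂_1 = 6 − 5 = 1, and the invariant factors of ∂_1 are all 1, so H_0 = Z.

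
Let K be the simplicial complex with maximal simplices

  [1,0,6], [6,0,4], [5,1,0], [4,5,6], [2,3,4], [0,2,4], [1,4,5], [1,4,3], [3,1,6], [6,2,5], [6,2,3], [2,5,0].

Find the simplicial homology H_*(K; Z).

K has 7 vertices, 18 edges, 12 triangles.
rank ∂_0 = 0, rank ∂_1 = 6 ⇒ b_0 = 7 − 0 − 6 = 1; all invariant factors of ∂_1 are 1 so no torsion. So H_0 = Z.
rank ∂_1 = 6, rank ∂_2 = 12 ⇒ b_1 = 18 − 6 − 12 = 0; ∂_2 has invariant factor(s) [2] giving torsion. So H_1 = Z/2Z.
rank ∂_2 = 12, rank ∂_3 = 0 ⇒ b_2 = 12 − 12 − 0 = 0. So H_2 = 0.

H_0 = Z,  H_1 = Z/2Z,  H_2 = 0.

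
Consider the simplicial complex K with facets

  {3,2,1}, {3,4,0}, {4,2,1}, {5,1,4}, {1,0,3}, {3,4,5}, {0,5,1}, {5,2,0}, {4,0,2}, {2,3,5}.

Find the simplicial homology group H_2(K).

H_2 = 0.

Fix the vertex order 0 < 1 < 2 < 3 < 4 < 5 and write every simplex with vertices in increasing order. Then dim K = 2 and the simplices of K are:

  0-simplices (6): [0], [1], [2], [3], [4], [5]
  1-simplices (15): [0,1], [0,2], [0,3], [0,4], [0,5], [1,2], [1,3], [1,4], [1,5], [2,3], [2,4], [2,5], [3,4], [3,5], [4,5]
  2-simplices (10): [0,1,3], [0,1,5], [0,2,4], [0,2,5], [0,3,4], [1,2,3], [1,2,4], [1,4,5], [2,3,5], [3,4,5]

so the chain groups are C_0 ≅ Z^6, C_1 ≅ Z^15, C_2 ≅ Z^10.

The boundary map ∂_1: C_1 → C_0 maps an edge to its endpoints' difference, ∂[p,q] = q − p. For instance
  ∂[2,3] = [3] − [2].
The resulting 6×15 matrix has rank 5, and its Smith normal form has invariant factors (1,1,1,1,1).

∂_2: C_2 → C_1 maps a triangle to the signed sum of its edges. For instance
  ∂[0,3,4] = [3,4] − [0,4] + [0,3],
  ∂[1,4,5] = [4,5] − [1,5] + [1,4].
The 15×10 boundary matrix has rank 10 and Smith normal form diag(1,1,1,1,1,1,1,1,1,2).

Reading off H_k = ker ∂_k / im ∂_{k+1}:

  H_2: rank ker ∂_2 − rank ∂_3 = (10 − 10) − 0 = 0, and there is no ∂_3, so H_2 = 0.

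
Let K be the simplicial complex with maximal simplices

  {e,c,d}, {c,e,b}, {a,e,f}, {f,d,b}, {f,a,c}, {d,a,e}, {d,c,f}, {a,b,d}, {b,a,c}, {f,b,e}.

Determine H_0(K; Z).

Fix the vertex order a < b < c < d < e < f and write every simplex with vertices in increasing order. Then dim K = 2 and the simplices of K are:

  0-simplices (6): a, b, c, d, e, f
  1-simplices (15): ab, ac, ad, ae, af, bc, bd, be, bf, cd, ce, cf, de, df, ef
  2-simplices (10): abc, abd, acf, ade, aef, bce, bdf, bef, cde, cdf

Hence C_0 ≅ Z^6, C_1 ≅ Z^15, C_2 ≅ Z^10.

∂_1: C_1 → C_0 is given by ∂[p,q] = [q] − [p]. For instance
  ∂ae = e − a.
As a 6×15 matrix over Z this has rank 5, with invariant factors (1,1,1,1,1).

The boundary map ∂_2: C_2 → C_1 acts by ∂[p,q,r] = [q,r] − [p,r] + [p,q]. For instance
  ∂abc = bc − ac + ab,
  ∂cde = de − ce + cd.
This gives a 15×10 integer matrix of rank 10; reducing to Smith normal form yields diagonal entries (1,1,1,1,1,1,1,1,1,2).

Reading off H_k = ker ∂_k / im ∂_{k+1}:

  H_0: rank C_0 − rank ∂_1 = 6 − 5 = 1, and the invariant factors of ∂_1 are all 1, so H_0 ≅ Z.

H_0 = Z.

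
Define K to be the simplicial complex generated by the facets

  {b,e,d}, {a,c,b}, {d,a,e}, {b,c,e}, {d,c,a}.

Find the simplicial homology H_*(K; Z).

H_0 = Z,  H_1 = Z,  H_2 = 0.

Fix the vertex order a < b < c < d < e and write every simplex with vertices in increasing order. Then dim K = 2 and the simplices of K are:

  0-simplices (5): a, b, c, d, e
  1-simplices (10): ab, ac, ad, ae, bc, bd, be, cd, ce, de
  2-simplices (5): abc, acd, ade, bce, bde

so the chain groups are C_0 ≅ Z^5, C_1 ≅ Z^10, C_2 ≅ Z^5.

The boundary map ∂_1: C_1 → C_0 maps an edge to its endpoints' difference, ∂[p,q] = q − p. For instance
  ∂cd = d − c.
The 5×10 boundary matrix has rank 4 and Smith normal form diag(1,1,1,1).

∂_2: C_2 → C_1 sends each 2-simplex [p,q,r] to [q,r] − [p,r] + [p,q]. For instance
  ∂acd = cd − ad + ac,
  ∂ade = de − ae + ad.
As a 10×5 matrix over Z this has rank 5, with invariant factors (1,1,1,1,1).

Now H_k = ker ∂_k / im ∂_{k+1}, so:

  H_0: rank C_0 − rank ∂_1 = 5 − 4 = 1, and the invariant factors of ∂_1 are all 1, so H_0 = Z.
  H_1: rank ker ∂_1 − rank ∂_2 = (10 − 4) − 5 = 1, and the invariant factors of ∂_2 are all 1, so H_1 = Z.
  H_2: rank ker ∂_2 − rank ∂_3 = (5 − 5) − 0 = 0, and there is no ∂_3, so H_2 = 0.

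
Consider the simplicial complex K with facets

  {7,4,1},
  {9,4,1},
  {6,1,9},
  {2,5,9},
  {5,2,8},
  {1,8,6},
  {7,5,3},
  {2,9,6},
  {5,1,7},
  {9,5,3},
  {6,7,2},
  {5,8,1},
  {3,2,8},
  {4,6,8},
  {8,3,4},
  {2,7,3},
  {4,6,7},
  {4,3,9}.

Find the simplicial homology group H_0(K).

K has 9 vertices, 27 edges, 18 triangles.
rank ∂_0 = 0, rank ∂_1 = 8 ⇒ b_0 = 9 − 0 − 8 = 1; all invariant factors of ∂_1 are 1 so no torsion. So H_0 ≅ Z.

H_0 ≅ Z.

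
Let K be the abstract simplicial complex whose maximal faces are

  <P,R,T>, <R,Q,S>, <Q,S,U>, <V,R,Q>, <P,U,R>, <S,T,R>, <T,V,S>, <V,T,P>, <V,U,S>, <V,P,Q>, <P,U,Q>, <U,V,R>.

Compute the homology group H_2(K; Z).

H_2 ≅ 0.

We work with the vertex ordering P < Q < R < S < T < U < V. The simplices of K, each written with vertices in increasing order, are:

  0-simplices (7): P, Q, R, S, T, U, V
  1-simplices (18): PQ, PR, PT, PU, PV, QR, QS, QU, QV, RS, RT, RU, RV, ST, SU, SV, TV, UV
  2-simplices (12): PQU, PQV, PRT, PRU, PTV, QRS, QRV, QSU, RST, RUV, STV, SUV

Hence C_0 ≅ Z^7, C_1 ≅ Z^18, C_2 ≅ Z^12.

Boundary ∂_1: C_1 → C_0 sends each edge [p,q] (with p < q) to q − p. For instance
  ∂ST = T − S.
As a 7×18 matrix over Z this has rank 6, with invariant factors (1,1,1,1,1,1).

∂_2: C_2 → C_1 acts by ∂[p,q,r] = [q,r] − [p,r] + [p,q]. For instance
  ∂PTV = TV − PV + PT,
  ∂RUV = UV − RV + RU.
This gives a 18×12 integer matrix of rank 12; reducing to Smith normal form yields diagonal entries (1,1,1,1,1,1,1,1,1,1,1,2).

Reading off H_k = ker ∂_k / im ∂_{k+1}:

  H_2: rank ker ∂_2 − rank ∂_3 = (12 − 12) − 0 = 0, and there is no ∂_3, so H_2 = 0.

(K is a triangulation of the real projective plane RP^2.)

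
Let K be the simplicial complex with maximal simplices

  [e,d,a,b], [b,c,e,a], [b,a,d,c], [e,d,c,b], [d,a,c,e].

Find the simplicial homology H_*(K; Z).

H_0 ≅ Z,  H_1 = 0,  H_2 = 0,  H_3 ≅ Z.

Take the total order a < b < c < d < e on the vertex set. Then K (dimension 3) consists of the simplices:

  0-simplices (5): a, b, c, d, e
  1-simplices (10): ab, ac, ad, ae, bc, bd, be, cd, ce, de
  2-simplices (10): abc, abd, abe, acd, ace, ade, bcd, bce, bde, cde
  3-simplices (5): abcd, abce, abde, acde, bcde

so the chain groups are C_0 ≅ Z^5, C_1 ≅ Z^10, C_2 ≅ Z^10, C_3 ≅ Z^5.

Boundary ∂_1: C_1 → C_0 is given by ∂[p,q] = [q] − [p].
The resulting 5×10 matrix has rank 4, and its Smith normal form has invariant factors (1,1,1,1).

Boundary ∂_2: C_2 → C_1 maps a triangle to the signed sum of its edges. For instance
  ∂bde = de − be + bd,
  ∂cde = de − ce + cd.
This gives a 10×10 integer matrix of rank 6; reducing to Smith normal form yields diagonal entries (1,1,1,1,1,1).

The boundary map ∂_3: C_3 → C_2 sends each 3-simplex σ to the alternating sum Σ_i (−1)^i (σ with its i-th vertex removed). For instance
  ∂abde = bde − ade + abe − abd,
  ∂bcde = cde − bde + bce − bcd.
This gives a 10×5 integer matrix of rank 4; reducing to Smith normal form yields diagonal entries (1,1,1,1).

From H_k ≅ ker(∂_k) / im(∂_{k+1}) we obtain:

  H_0: rank C_0 − rank ∂_1 = 5 − 4 = 1, and the invariant factors of ∂_1 are all 1, so H_0 ≅ Z.
  H_1: rank ker ∂_1 − rank ∂_2 = (10 − 4) − 6 = 0, and the invariant factors of ∂_2 are all 1, so H_1 ≅ 0.
  H_2: rank ker ∂_2 − rank ∂_3 = (10 − 6) − 4 = 0, and the invariant factors of ∂_3 are all 1, so H_2 ≅ 0.
  H_3: rank ker ∂_3 − rank ∂_4 = (5 − 4) − 0 = 1, and there is no ∂_4, so H_3 ≅ Z.

As a check, the Euler characteristic is 5 − 10 + 10 − 5 = 0, which agrees with 1 − 0 + 0 − 1 = 0.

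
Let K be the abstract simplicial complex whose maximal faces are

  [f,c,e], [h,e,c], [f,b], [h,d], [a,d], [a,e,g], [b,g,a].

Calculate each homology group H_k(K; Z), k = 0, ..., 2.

We work with the vertex ordering a < b < c < d < e < f < g < h. The simplices of K, each written with vertices in increasing order, are:

  0-simplices (8): a, b, c, d, e, f, g, h
  1-simplices (13): ab, ad, ae, ag, bf, bg, ce, cf, ch, dh, ef, eg, eh
  2-simplices (4): abg, aeg, cef, ceh

giving chain groups C_0 ≅ Z^8, C_1 ≅ Z^13, C_2 ≅ Z^4.

The boundary map ∂_1: C_1 → C_0 sends each edge [p,q] (with p < q) to q − p. For instance
  ∂bg = g − b.
The resulting 8×13 matrix has rank 7, and its Smith normal form has invariant factors (1,1,1,1,1,1,1).

The boundary map ∂_2: C_2 → C_1 maps a triangle to the signed sum of its edges. For instance
  ∂abg = bg − ag + ab,
  ∂ceh = eh − ch + ce.
As a 13×4 matrix over Z this has rank 4, with invariant factors (1,1,1,1).

Reading off H_k = ker ∂_k / im ∂_{k+1}:

  H_0: rank C_0 − rank ∂_1 = 8 − 7 = 1, and the invariant factors of ∂_1 are all 1, so H_0 ≅ Z.
  H_1: rank ker ∂_1 − rank ∂_2 = (13 − 7) − 4 = 2, and the invariant factors of ∂_2 are all 1, so H_1 ≅ Z^2.
  H_2: rank ker ∂_2 − rank ∂_3 = (4 − 4) − 0 = 0, and there is no ∂_3, so H_2 ≅ 0.

H_0 = Z,  H_1 = Z^2,  H_2 = 0.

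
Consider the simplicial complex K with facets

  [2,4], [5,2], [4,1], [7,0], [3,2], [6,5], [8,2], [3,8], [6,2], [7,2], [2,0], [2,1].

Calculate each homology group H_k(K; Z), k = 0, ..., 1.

H_0 = Z,  H_1 = Z^4.

Take the total order 0 < 1 < 2 < 3 < 4 < 5 < 6 < 7 < 8 on the vertex set. Then K (dimension 1) consists of the simplices:

  0-simplices (9): [0], [1], [2], [3], [4], [5], [6], [7], [8]
  1-simplices (12): [0,2], [0,7], [1,2], [1,4], [2,3], [2,4], [2,5], [2,6], [2,7], [2,8], [3,8], [5,6]

giving chain groups C_0 ≅ Z^9, C_1 ≅ Z^12.

∂_1: C_1 → C_0 maps an edge to its endpoints' difference, ∂[p,q] = q − p.
As a 9×12 matrix over Z this has rank 8, with invariant factors (1,1,1,1,1,1,1,1).

Now H_k = ker ∂_k / im ∂_{k+1}, so:

  H_0: rank C_0 − rank ∂_1 = 9 − 8 = 1, and the invariant factors of ∂_1 are all 1, so H_0 ≅ Z.
  H_1: rank ker ∂_1 − rank ∂_2 = (12 − 8) − 0 = 4, and there is no ∂_2, so H_1 ≅ Z^4.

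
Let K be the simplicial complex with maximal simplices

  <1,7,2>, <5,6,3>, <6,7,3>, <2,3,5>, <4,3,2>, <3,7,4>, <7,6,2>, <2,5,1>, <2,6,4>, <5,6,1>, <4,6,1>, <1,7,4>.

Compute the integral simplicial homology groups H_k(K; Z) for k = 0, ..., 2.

H_0 ≅ Z,  H_1 ≅ Z_2,  H_2 = 0.

Take the total order 1 < 2 < 3 < 4 < 5 < 6 < 7 on the vertex set. Then K (dimension 2) consists of the simplices:

  0-simplices (7): [1], [2], [3], [4], [5], [6], [7]
  1-simplices (18): [1,2], [1,4], [1,5], [1,6], [1,7], [2,3], [2,4], [2,5], [2,6], [2,7], [3,4], [3,5], [3,6], [3,7], [4,6], [4,7], [5,6], [6,7]
  2-simplices (12): [1,2,5], [1,2,7], [1,4,6], [1,4,7], [1,5,6], [2,3,4], [2,3,5], [2,4,6], [2,6,7], [3,4,7], [3,5,6], [3,6,7]

Hence C_0 ≅ Z^7, C_1 ≅ Z^18, C_2 ≅ Z^12.

Boundary ∂_1: C_1 → C_0 maps an edge to its endpoints' difference, ∂[p,q] = q − p.
The resulting 7×18 matrix has rank 6, and its Smith normal form has invariant factors (1,1,1,1,1,1).

The boundary map ∂_2: C_2 → C_1 maps a triangle to the signed sum of its edges. For instance
  ∂[3,4,7] = [4,7] − [3,7] + [3,4],
  ∂[1,5,6] = [5,6] − [1,6] + [1,5].
The resulting 18×12 matrix has rank 12, and its Smith normal form has invariant factors (1,1,1,1,1,1,1,1,1,1,1,2).

From H_k ≅ ker(∂_k) / im(∂_{k+1}) we obtain:

  H_0: rank C_0 − rank ∂_1 = 7 − 6 = 1, and the invariant factors of ∂_1 are all 1, so H_0 = Z.
  H_1: rank ker ∂_1 − rank ∂_2 = (18 − 6) − 12 = 0, and ∂_2 has invariant factor 2 > 1, so H_1 = Z_2.
  H_2: rank ker ∂_2 − rank ∂_3 = (12 − 12) − 0 = 0, and there is no ∂_3, so H_2 = 0.

(K is a triangulation of the real projective plane RP^2.)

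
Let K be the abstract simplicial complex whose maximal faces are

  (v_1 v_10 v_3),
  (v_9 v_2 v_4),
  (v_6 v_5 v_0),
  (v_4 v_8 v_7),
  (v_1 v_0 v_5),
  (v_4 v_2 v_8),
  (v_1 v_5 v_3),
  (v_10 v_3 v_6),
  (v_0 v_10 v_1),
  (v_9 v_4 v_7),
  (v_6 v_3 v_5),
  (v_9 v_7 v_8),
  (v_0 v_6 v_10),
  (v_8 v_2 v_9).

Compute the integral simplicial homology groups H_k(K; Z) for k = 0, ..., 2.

H_0 ≅ Z^2,  H_1 = 0,  H_2 ≅ Z^2.

K has 11 vertices, 21 edges, 14 triangles.
rank ∂_0 = 0, rank ∂_1 = 9 ⇒ b_0 = 11 − 0 − 9 = 2; all invariant factors of ∂_1 are 1 so no torsion. So H_0 = Z^2.
rank ∂_1 = 9, rank ∂_2 = 12 ⇒ b_1 = 21 − 9 − 12 = 0; all invariant factors of ∂_2 are 1 so no torsion. So H_1 = 0.
rank ∂_2 = 12, rank ∂_3 = 0 ⇒ b_2 = 14 − 12 − 0 = 2. So H_2 = Z^2.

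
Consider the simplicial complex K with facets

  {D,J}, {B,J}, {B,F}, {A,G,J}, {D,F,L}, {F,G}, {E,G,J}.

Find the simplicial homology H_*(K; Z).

Order the vertices as A < B < D < E < F < G < J < L. Listing each simplex with vertices in this order, K has dimension 2 with simplices:

  0-simplices (8): A, B, D, E, F, G, J, L
  1-simplices (12): AG, AJ, BF, BJ, DF, DJ, DL, EG, EJ, FG, FL, GJ
  2-simplices (3): AGJ, DFL, EGJ

giving chain groups C_0 ≅ Z^8, C_1 ≅ Z^12, C_2 ≅ Z^3.

∂_1: C_1 → C_0 sends each edge [p,q] (with p < q) to q − p. For instance
  ∂EG = G − E.
This gives a 8×12 integer matrix of rank 7; reducing to Smith normal form yields diagonal entries (1,1,1,1,1,1,1).

Boundary ∂_2: C_2 → C_1 maps a triangle to the signed sum of its edges. For instance
  ∂EGJ = GJ − EJ + EG,
  ∂DFL = FL − DL + DF.
The 12×3 boundary matrix has rank 3 and Smith normal form diag(1,1,1).

Computing H_k = (kernel of ∂_k) / (image of ∂_{k+1}):

  H_0: rank C_0 − rank ∂_1 = 8 − 7 = 1, and the invariant factors of ∂_1 are all 1, so H_0 = Z.
  H_1: rank ker ∂_1 − rank ∂_2 = (12 − 7) − 3 = 2, and the invariant factors of ∂_2 are all 1, so H_1 = Z^2.
  H_2: rank ker ∂_2 − rank ∂_3 = (3 − 3) − 0 = 0, and there is no ∂_3, so H_2 = 0.

H_0 = Z,  H_1 = Z^2,  H_2 = 0.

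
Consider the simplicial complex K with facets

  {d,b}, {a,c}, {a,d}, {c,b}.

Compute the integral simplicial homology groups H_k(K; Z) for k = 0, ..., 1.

Order the vertices as a < b < c < d. Listing each simplex with vertices in this order, K has dimension 1 with simplices:

  0-simplices (4): a, b, c, d
  1-simplices (4): ac, ad, bc, bd

giving chain groups C_0 ≅ Z^4, C_1 ≅ Z^4.

The boundary map ∂_1: C_1 → C_0 is given by ∂[p,q] = [q] − [p].
The 4×4 boundary matrix has rank 3 and Smith normal form diag(1,1,1).

Now H_k = ker ∂_k / im ∂_{k+1}, so:

  H_0: rank C_0 − rank ∂_1 = 4 − 3 = 1, and the invariant factors of ∂_1 are all 1, so H_0 = Z.
  H_1: rank ker ∂_1 − rank ∂_2 = (4 − 3) − 0 = 1, and there is no ∂_2, so H_1 = Z.

H_0 = Z,  H_1 = Z.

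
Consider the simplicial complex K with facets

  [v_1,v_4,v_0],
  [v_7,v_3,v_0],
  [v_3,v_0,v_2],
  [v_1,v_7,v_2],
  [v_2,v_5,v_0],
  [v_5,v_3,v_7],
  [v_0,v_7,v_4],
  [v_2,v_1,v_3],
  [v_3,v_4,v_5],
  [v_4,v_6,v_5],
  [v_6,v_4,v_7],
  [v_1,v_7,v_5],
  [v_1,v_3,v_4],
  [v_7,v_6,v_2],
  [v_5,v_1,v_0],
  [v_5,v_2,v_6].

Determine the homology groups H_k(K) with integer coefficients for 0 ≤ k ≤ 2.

H_0 ≅ Z,  H_1 ≅ Z^2,  H_2 ≅ Z.

Take the total order v_0 < v_1 < v_2 < v_3 < v_4 < v_5 < v_6 < v_7 on the vertex set. Then K (dimension 2) consists of the simplices:

  0-simplices (8): [v_0], [v_1], [v_2], [v_3], [v_4], [v_5], [v_6], [v_7]
  1-simplices (24): (24 of them)
  2-simplices (16): (16 of them)

giving chain groups C_0 ≅ Z^8, C_1 ≅ Z^24, C_2 ≅ Z^16.

Boundary ∂_1: C_1 → C_0 maps an edge to its endpoints' difference, ∂[p,q] = q − p.
The 8×24 boundary matrix has rank 7 and Smith normal form diag(1,1,1,1,1,1,1).

Boundary ∂_2: C_2 → C_1 acts by ∂[p,q,r] = [q,r] − [p,r] + [p,q]. For instance
  ∂[v_1,v_2,v_3] = [v_2,v_3] − [v_1,v_3] + [v_1,v_2],
  ∂[v_2,v_5,v_6] = [v_5,v_6] − [v_2,v_6] + [v_2,v_5].
The 24×16 boundary matrix has rank 15 and Smith normal form diag(1,1,1,1,1,1,1,1,1,1,1,1,1,1,1).

Now H_k = ker ∂_k / im ∂_{k+1}, so:

  H_0: rank C_0 − rank ∂_1 = 8 − 7 = 1, and the invariant factors of ∂_1 are all 1, so H_0 ≅ Z.
  H_1: rank ker ∂_1 − rank ∂_2 = (24 − 7) − 15 = 2, and the invariant factors of ∂_2 are all 1, so H_1 ≅ Z^2.
  H_2: rank ker ∂_2 − rank ∂_3 = (16 − 15) − 0 = 1, and there is no ∂_3, so H_2 ≅ Z.

As a check, the Euler characteristic is 8 − 24 + 16 = 0, which agrees with 1 − 2 + 1 = 0.
(K is a triangulation of the torus T^2.)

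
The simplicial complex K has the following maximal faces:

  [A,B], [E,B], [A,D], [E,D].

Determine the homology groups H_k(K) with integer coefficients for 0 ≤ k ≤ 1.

Order the vertices as A < B < D < E. Listing each simplex with vertices in this order, K has dimension 1 with simplices:

  0-simplices (4): A, B, D, E
  1-simplices (4): AB, AD, BE, DE

so the chain groups are C_0 ≅ Z^4, C_1 ≅ Z^4.

The boundary map ∂_1: C_1 → C_0 maps an edge to its endpoints' difference, ∂[p,q] = q − p. For instance
  ∂DE = E − D.
This gives a 4×4 integer matrix of rank 3; reducing to Smith normal form yields diagonal entries (1,1,1).

From H_k ≅ ker(∂_k) / im(∂_{k+1}) we obtain:

  H_0: rank C_0 − rank ∂_1 = 4 − 3 = 1, and the invariant factors of ∂_1 are all 1, so H_0 ≅ Z.
  H_1: rank ker ∂_1 − rank ∂_2 = (4 − 3) − 0 = 1, and there is no ∂_2, so H_1 ≅ Z.

H_0 ≅ Z,  H_1 ≅ Z.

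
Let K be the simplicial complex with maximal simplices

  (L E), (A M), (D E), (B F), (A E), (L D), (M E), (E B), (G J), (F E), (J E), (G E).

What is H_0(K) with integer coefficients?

H_0 ≅ Z.

Take the total order A < B < D < E < F < G < J < L < M on the vertex set. Then K (dimension 1) consists of the simplices:

  0-simplices (9): A, B, D, E, F, G, J, L, M
  1-simplices (12): AE, AM, BE, BF, DE, DL, EF, EG, EJ, EL, EM, GJ

giving chain groups C_0 ≅ Z^9, C_1 ≅ Z^12.

∂_1: C_1 → C_0 sends each edge [p,q] (with p < q) to q − p.
The 9×12 boundary matrix has rank 8 and Smith normal form diag(1,1,1,1,1,1,1,1).

From H_k ≅ ker(∂_k) / im(∂_{k+1}) we obtain:

  H_0: rank C_0 − rank ∂_1 = 9 − 8 = 1, and the invariant factors of ∂_1 are all 1, so H_0 ≅ Z.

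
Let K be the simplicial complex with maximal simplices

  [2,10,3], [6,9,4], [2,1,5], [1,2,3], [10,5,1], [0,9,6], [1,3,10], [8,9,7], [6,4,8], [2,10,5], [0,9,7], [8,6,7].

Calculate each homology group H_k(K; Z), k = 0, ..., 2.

H_0 ≅ Z^2,  H_1 ≅ Z,  H_2 ≅ Z.

Order the vertices as 0 < 1 < 2 < 3 < 4 < 5 < 6 < 7 < 8 < 9 < 10. Listing each simplex with vertices in this order, K has dimension 2 with simplices:

  0-simplices (11): [0], [1], [2], [3], [4], [5], [6], [7], [8], [9], [10]
  1-simplices (21): [0,6], [0,7], [0,9], [1,2], [1,3], [1,5], [1,10], [2,3], [2,5], [2,10], [3,10], [4,6], [4,8], [4,9], [5,10], [6,7], [6,8], [6,9], [7,8], [7,9], [8,9]
  2-simplices (12): [0,6,9], [0,7,9], [1,2,3], [1,2,5], [1,3,10], [1,5,10], [2,3,10], [2,5,10], [4,6,8], [4,6,9], [6,7,8], [7,8,9]

giving chain groups C_0 ≅ Z^11, C_1 ≅ Z^21, C_2 ≅ Z^12.

Boundary ∂_1: C_1 → C_0 is given by ∂[p,q] = [q] − [p]. For instance
  ∂[5,10] = [10] − [5].
This gives a 11×21 integer matrix of rank 9; reducing to Smith normal form yields diagonal entries (1,1,1,1,1,1,1,1,1).

Boundary ∂_2: C_2 → C_1 maps a triangle to the signed sum of its edges. For instance
  ∂[4,6,8] = [6,8] − [4,8] + [4,6],
  ∂[7,8,9] = [8,9] − [7,9] + [7,8].
The resulting 21×12 matrix has rank 11, and its Smith normal form has invariant factors (1,1,1,1,1,1,1,1,1,1,1).

From H_k ≅ ker(∂_k) / im(∂_{k+1}) we obtain:

  H_0: rank C_0 − rank ∂_1 = 11 − 9 = 2, and the invariant factors of ∂_1 are all 1, so H_0 ≅ Z^2.
  H_1: rank ker ∂_1 − rank ∂_2 = (21 − 9) − 11 = 1, and the invariant factors of ∂_2 are all 1, so H_1 ≅ Z.
  H_2: rank ker ∂_2 − rank ∂_3 = (12 − 11) − 0 = 1, and there is no ∂_3, so H_2 ≅ Z.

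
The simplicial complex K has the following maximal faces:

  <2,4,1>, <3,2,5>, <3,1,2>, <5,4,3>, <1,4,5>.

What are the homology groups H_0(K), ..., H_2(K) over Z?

K has 5 vertices, 10 edges, 5 triangles.
rank ∂_0 = 0, rank ∂_1 = 4 ⇒ b_0 = 5 − 0 − 4 = 1; all invariant factors of ∂_1 are 1 so no torsion. So H_0 ≅ Z.
rank ∂_1 = 4, rank ∂_2 = 5 ⇒ b_1 = 10 − 4 − 5 = 1; all invariant factors of ∂_2 are 1 so no torsion. So H_1 ≅ Z.
rank ∂_2 = 5, rank ∂_3 = 0 ⇒ b_2 = 5 − 5 − 0 = 0. So H_2 ≅ 0.

H_0 = Z,  H_1 = Z,  H_2 = 0.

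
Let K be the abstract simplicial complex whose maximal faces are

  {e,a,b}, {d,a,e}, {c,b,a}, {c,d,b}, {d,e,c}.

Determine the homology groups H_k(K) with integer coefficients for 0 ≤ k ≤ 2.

Order the vertices as a < b < c < d < e. Listing each simplex with vertices in this order, K has dimension 2 with simplices:

  0-simplices (5): a, b, c, d, e
  1-simplices (10): ab, ac, ad, ae, bc, bd, be, cd, ce, de
  2-simplices (5): abc, abe, ade, bcd, cde

Hence C_0 ≅ Z^5, C_1 ≅ Z^10, C_2 ≅ Z^5.

Boundary ∂_1: C_1 → C_0 is given by ∂[p,q] = [q] − [p]. For instance
  ∂bc = c − b.
The resulting 5×10 matrix has rank 4, and its Smith normal form has invariant factors (1,1,1,1).

∂_2: C_2 → C_1 maps a triangle to the signed sum of its edges. For instance
  ∂bcd = cd − bd + bc,
  ∂abc = bc − ac + ab.
The 10×5 boundary matrix has rank 5 and Smith normal form diag(1,1,1,1,1).

From H_k ≅ ker(∂_k) / im(∂_{k+1}) we obtain:

  H_0: rank C_0 − rank ∂_1 = 5 − 4 = 1, and the invariant factors of ∂_1 are all 1, so H_0 ≅ Z.
  H_1: rank ker ∂_1 − rank ∂_2 = (10 − 4) − 5 = 1, and the invariant factors of ∂_2 are all 1, so H_1 ≅ Z.
  H_2: rank ker ∂_2 − rank ∂_3 = (5 − 5) − 0 = 0, and there is no ∂_3, so H_2 ≅ 0.

As a check, the Euler characteristic is 5 − 10 + 5 = 0, which agrees with 1 − 1 + 0 = 0.

H_0 ≅ Z,  H_1 ≅ Z,  H_2 = 0.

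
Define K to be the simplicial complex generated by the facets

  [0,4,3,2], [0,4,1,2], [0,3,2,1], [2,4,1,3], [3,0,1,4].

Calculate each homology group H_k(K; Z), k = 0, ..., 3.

K has 5 vertices, 10 edges, 10 triangles, 5 3-simplices.
rank ∂_0 = 0, rank ∂_1 = 4 ⇒ b_0 = 5 − 0 − 4 = 1; all invariant factors of ∂_1 are 1 so no torsion. So H_0 ≅ Z.
rank ∂_1 = 4, rank ∂_2 = 6 ⇒ b_1 = 10 − 4 − 6 = 0; all invariant factors of ∂_2 are 1 so no torsion. So H_1 ≅ 0.
rank ∂_2 = 6, rank ∂_3 = 4 ⇒ b_2 = 10 − 6 − 4 = 0; all invariant factors of ∂_3 are 1 so no torsion. So H_2 ≅ 0.
rank ∂_3 = 4, rank ∂_4 = 0 ⇒ b_3 = 5 − 4 − 0 = 1. So H_3 ≅ Z.

H_0 ≅ Z,  H_1 = 0,  H_2 = 0,  H_3 ≅ Z.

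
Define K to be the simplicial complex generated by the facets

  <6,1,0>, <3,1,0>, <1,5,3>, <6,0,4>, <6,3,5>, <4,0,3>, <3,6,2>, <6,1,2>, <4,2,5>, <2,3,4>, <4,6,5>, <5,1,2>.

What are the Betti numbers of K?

b_0 = 1, b_1 = 0, b_2 = 0.

We work with the vertex ordering 0 < 1 < 2 < 3 < 4 < 5 < 6. The simplices of K, each written with vertices in increasing order, are:

  0-simplices (7): [0], [1], [2], [3], [4], [5], [6]
  1-simplices (18): [0,1], [0,3], [0,4], [0,6], [1,2], [1,3], [1,5], [1,6], [2,3], [2,4], [2,5], [2,6], [3,4], [3,5], [3,6], [4,5], [4,6], [5,6]
  2-simplices (12): [0,1,3], [0,1,6], [0,3,4], [0,4,6], [1,2,5], [1,2,6], [1,3,5], [2,3,4], [2,3,6], [2,4,5], [3,5,6], [4,5,6]

so the chain groups are C_0 ≅ Z^7, C_1 ≅ Z^18, C_2 ≅ Z^12.

The boundary map ∂_1: C_1 → C_0 maps an edge to its endpoints' difference, ∂[p,q] = q − p.
The 7×18 boundary matrix has rank 6 and Smith normal form diag(1,1,1,1,1,1).

The boundary map ∂_2: C_2 → C_1 sends each 2-simplex [p,q,r] to [q,r] − [p,r] + [p,q]. For instance
  ∂[2,3,4] = [3,4] − [2,4] + [2,3],
  ∂[0,1,6] = [1,6] − [0,6] + [0,1].
The 18×12 boundary matrix has rank 12 and Smith normal form diag(1,1,1,1,1,1,1,1,1,1,1,2).

Computing H_k = (kernel of ∂_k) / (image of ∂_{k+1}):

  H_0: rank C_0 − rank ∂_1 = 7 − 6 = 1, and the invariant factors of ∂_1 are all 1, so H_0 = Z.
  H_1: rank ker ∂_1 − rank ∂_2 = (18 − 6) − 12 = 0, and ∂_2 has invariant factor 2 > 1, so H_1 = Z/2.
  H_2: rank ker ∂_2 − rank ∂_3 = (12 − 12) − 0 = 0, and there is no ∂_3, so H_2 = 0.

Hence the Betti numbers are b_0 = 1, b_1 = 0, b_2 = 0.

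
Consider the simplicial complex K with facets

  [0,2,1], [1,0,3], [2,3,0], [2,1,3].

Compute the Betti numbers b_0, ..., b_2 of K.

b_0 = 1, b_1 = 0, b_2 = 1.

Take the total order 0 < 1 < 2 < 3 on the vertex set. Then K (dimension 2) consists of the simplices:

  0-simplices (4): [0], [1], [2], [3]
  1-simplices (6): [0,1], [0,2], [0,3], [1,2], [1,3], [2,3]
  2-simplices (4): [0,1,2], [0,1,3], [0,2,3], [1,2,3]

so the chain groups are C_0 ≅ Z^4, C_1 ≅ Z^6, C_2 ≅ Z^4.

∂_1: C_1 → C_0 is given by ∂[p,q] = [q] − [p]. For instance
  ∂[1,3] = [3] − [1].
As a 4×6 matrix over Z this has rank 3, with invariant factors (1,1,1).

The boundary map ∂_2: C_2 → C_1 acts by ∂[p,q,r] = [q,r] − [p,r] + [p,q]. For instance
  ∂[0,1,3] = [1,3] − [0,3] + [0,1],
  ∂[0,1,2] = [1,2] − [0,2] + [0,1].
This gives a 6×4 integer matrix of rank 3; reducing to Smith normal form yields diagonal entries (1,1,1).

Reading off H_k = ker ∂_k / im ∂_{k+1}:

  H_0: rank C_0 − rank ∂_1 = 4 − 3 = 1, and the invariant factors of ∂_1 are all 1, so H_0 = Z.
  H_1: rank ker ∂_1 − rank ∂_2 = (6 − 3) − 3 = 0, and the invariant factors of ∂_2 are all 1, so H_1 = 0.
  H_2: rank ker ∂_2 − rank ∂_3 = (4 − 3) − 0 = 1, and there is no ∂_3, so H_2 = Z.

Hence the Betti numbers are b_0 = 1, b_1 = 0, b_2 = 1.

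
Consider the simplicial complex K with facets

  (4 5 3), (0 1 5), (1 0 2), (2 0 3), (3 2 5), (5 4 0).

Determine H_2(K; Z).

K has 6 vertices, 12 edges, 6 triangles.
rank ∂_2 = 6, rank ∂_3 = 0 ⇒ b_2 = 6 − 6 − 0 = 0. So H_2 ≅ 0.

H_2 = 0.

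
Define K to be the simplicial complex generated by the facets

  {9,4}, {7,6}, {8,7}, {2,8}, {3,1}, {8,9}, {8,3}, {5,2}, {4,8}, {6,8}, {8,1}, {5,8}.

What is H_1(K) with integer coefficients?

H_1 ≅ Z^4.

Order the vertices as 1 < 2 < 3 < 4 < 5 < 6 < 7 < 8 < 9. Listing each simplex with vertices in this order, K has dimension 1 with simplices:

  0-simplices (9): [1], [2], [3], [4], [5], [6], [7], [8], [9]
  1-simplices (12): [1,3], [1,8], [2,5], [2,8], [3,8], [4,8], [4,9], [5,8], [6,7], [6,8], [7,8], [8,9]

so the chain groups are C_0 ≅ Z^9, C_1 ≅ Z^12.

Boundary ∂_1: C_1 → C_0 sends each edge [p,q] (with p < q) to q − p.
As a 9×12 matrix over Z this has rank 8, with invariant factors (1,1,1,1,1,1,1,1).

Computing H_k = (kernel of ∂_k) / (image of ∂_{k+1}):

  H_1: rank ker ∂_1 − rank ∂_2 = (12 − 8) − 0 = 4, and there is no ∂_2, so H_1 = Z^4.

(K is a triangulation of a wedge of 4 circles.)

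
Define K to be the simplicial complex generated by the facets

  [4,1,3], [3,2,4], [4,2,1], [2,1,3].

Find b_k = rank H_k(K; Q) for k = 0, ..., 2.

b_0 = 1, b_1 = 0, b_2 = 1.

Fix the vertex order 1 < 2 < 3 < 4 and write every simplex with vertices in increasing order. Then dim K = 2 and the simplices of K are:

  0-simplices (4): [1], [2], [3], [4]
  1-simplices (6): [1,2], [1,3], [1,4], [2,3], [2,4], [3,4]
  2-simplices (4): [1,2,3], [1,2,4], [1,3,4], [2,3,4]

giving chain groups C_0 ≅ Z^4, C_1 ≅ Z^6, C_2 ≅ Z^4.

The boundary map ∂_1: C_1 → C_0 maps an edge to its endpoints' difference, ∂[p,q] = q − p.
The resulting 4×6 matrix has rank 3, and its Smith normal form has invariant factors (1,1,1).

The boundary map ∂_2: C_2 → C_1 maps a triangle to the signed sum of its edges. For instance
  ∂[1,2,4] = [2,4] − [1,4] + [1,2],
  ∂[1,3,4] = [3,4] − [1,4] + [1,3].
The 6×4 boundary matrix has rank 3 and Smith normal form diag(1,1,1).

Reading off H_k = ker ∂_k / im ∂_{k+1}:

  H_0: rank C_0 − rank ∂_1 = 4 − 3 = 1, and the invariant factors of ∂_1 are all 1, so H_0 ≅ Z.
  H_1: rank ker ∂_1 − rank ∂_2 = (6 − 3) − 3 = 0, and the invariant factors of ∂_2 are all 1, so H_1 ≅ 0.
  H_2: rank ker ∂_2 − rank ∂_3 = (4 − 3) − 0 = 1, and there is no ∂_3, so H_2 ≅ Z.

As a check, the Euler characteristic is 4 − 6 + 4 = 2, which agrees with 1 − 0 + 1 = 2.

Hence the Betti numbers are b_0 = 1, b_1 = 0, b_2 = 1.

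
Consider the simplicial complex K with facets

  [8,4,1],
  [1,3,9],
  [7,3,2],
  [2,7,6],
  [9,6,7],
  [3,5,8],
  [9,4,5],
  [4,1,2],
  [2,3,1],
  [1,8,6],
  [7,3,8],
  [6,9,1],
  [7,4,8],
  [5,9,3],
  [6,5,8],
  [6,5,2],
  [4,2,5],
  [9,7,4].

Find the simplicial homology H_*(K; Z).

H_0 ≅ Z,  H_1 ≅ Z^2,  H_2 ≅ Z.

We work with the vertex ordering 1 < 2 < 3 < 4 < 5 < 6 < 7 < 8 < 9. The simplices of K, each written with vertices in increasing order, are:

  0-simplices (9): [1], [2], [3], [4], [5], [6], [7], [8], [9]
  1-simplices (27): (27 of them)
  2-simplices (18): [1,2,3], [1,2,4], [1,3,9], [1,4,8], [1,6,8], [1,6,9], [2,3,7], [2,4,5], [2,5,6], [2,6,7], [3,5,8], [3,5,9], [3,7,8], [4,5,9], [4,7,8], [4,7,9], [5,6,8], [6,7,9]

giving chain groups C_0 ≅ Z^9, C_1 ≅ Z^27, C_2 ≅ Z^18.

Boundary ∂_1: C_1 → C_0 is given by ∂[p,q] = [q] − [p]. For instance
  ∂[4,8] = [8] − [4].
As a 9×27 matrix over Z this has rank 8, with invariant factors (1,1,1,1,1,1,1,1).

The boundary map ∂_2: C_2 → C_1 maps a triangle to the signed sum of its edges. For instance
  ∂[1,3,9] = [3,9] − [1,9] + [1,3],
  ∂[2,5,6] = [5,6] − [2,6] + [2,5].
As a 27×18 matrix over Z this has rank 17, with invariant factors (1,1,1,1,1,1,1,1,1,1,1,1,1,1,1,1,1).

From H_k ≅ ker(∂_k) / im(∂_{k+1}) we obtain:

  H_0: rank C_0 − rank ∂_1 = 9 − 8 = 1, and the invariant factors of ∂_1 are all 1, so H_0 ≅ Z.
  H_1: rank ker ∂_1 − rank ∂_2 = (27 − 8) − 17 = 2, and the invariant factors of ∂_2 are all 1, so H_1 ≅ Z^2.
  H_2: rank ker ∂_2 − rank ∂_3 = (18 − 17) − 0 = 1, and there is no ∂_3, so H_2 ≅ Z.

As a check, the Euler characteristic is 9 − 27 + 18 = 0, which agrees with 1 − 2 + 1 = 0.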